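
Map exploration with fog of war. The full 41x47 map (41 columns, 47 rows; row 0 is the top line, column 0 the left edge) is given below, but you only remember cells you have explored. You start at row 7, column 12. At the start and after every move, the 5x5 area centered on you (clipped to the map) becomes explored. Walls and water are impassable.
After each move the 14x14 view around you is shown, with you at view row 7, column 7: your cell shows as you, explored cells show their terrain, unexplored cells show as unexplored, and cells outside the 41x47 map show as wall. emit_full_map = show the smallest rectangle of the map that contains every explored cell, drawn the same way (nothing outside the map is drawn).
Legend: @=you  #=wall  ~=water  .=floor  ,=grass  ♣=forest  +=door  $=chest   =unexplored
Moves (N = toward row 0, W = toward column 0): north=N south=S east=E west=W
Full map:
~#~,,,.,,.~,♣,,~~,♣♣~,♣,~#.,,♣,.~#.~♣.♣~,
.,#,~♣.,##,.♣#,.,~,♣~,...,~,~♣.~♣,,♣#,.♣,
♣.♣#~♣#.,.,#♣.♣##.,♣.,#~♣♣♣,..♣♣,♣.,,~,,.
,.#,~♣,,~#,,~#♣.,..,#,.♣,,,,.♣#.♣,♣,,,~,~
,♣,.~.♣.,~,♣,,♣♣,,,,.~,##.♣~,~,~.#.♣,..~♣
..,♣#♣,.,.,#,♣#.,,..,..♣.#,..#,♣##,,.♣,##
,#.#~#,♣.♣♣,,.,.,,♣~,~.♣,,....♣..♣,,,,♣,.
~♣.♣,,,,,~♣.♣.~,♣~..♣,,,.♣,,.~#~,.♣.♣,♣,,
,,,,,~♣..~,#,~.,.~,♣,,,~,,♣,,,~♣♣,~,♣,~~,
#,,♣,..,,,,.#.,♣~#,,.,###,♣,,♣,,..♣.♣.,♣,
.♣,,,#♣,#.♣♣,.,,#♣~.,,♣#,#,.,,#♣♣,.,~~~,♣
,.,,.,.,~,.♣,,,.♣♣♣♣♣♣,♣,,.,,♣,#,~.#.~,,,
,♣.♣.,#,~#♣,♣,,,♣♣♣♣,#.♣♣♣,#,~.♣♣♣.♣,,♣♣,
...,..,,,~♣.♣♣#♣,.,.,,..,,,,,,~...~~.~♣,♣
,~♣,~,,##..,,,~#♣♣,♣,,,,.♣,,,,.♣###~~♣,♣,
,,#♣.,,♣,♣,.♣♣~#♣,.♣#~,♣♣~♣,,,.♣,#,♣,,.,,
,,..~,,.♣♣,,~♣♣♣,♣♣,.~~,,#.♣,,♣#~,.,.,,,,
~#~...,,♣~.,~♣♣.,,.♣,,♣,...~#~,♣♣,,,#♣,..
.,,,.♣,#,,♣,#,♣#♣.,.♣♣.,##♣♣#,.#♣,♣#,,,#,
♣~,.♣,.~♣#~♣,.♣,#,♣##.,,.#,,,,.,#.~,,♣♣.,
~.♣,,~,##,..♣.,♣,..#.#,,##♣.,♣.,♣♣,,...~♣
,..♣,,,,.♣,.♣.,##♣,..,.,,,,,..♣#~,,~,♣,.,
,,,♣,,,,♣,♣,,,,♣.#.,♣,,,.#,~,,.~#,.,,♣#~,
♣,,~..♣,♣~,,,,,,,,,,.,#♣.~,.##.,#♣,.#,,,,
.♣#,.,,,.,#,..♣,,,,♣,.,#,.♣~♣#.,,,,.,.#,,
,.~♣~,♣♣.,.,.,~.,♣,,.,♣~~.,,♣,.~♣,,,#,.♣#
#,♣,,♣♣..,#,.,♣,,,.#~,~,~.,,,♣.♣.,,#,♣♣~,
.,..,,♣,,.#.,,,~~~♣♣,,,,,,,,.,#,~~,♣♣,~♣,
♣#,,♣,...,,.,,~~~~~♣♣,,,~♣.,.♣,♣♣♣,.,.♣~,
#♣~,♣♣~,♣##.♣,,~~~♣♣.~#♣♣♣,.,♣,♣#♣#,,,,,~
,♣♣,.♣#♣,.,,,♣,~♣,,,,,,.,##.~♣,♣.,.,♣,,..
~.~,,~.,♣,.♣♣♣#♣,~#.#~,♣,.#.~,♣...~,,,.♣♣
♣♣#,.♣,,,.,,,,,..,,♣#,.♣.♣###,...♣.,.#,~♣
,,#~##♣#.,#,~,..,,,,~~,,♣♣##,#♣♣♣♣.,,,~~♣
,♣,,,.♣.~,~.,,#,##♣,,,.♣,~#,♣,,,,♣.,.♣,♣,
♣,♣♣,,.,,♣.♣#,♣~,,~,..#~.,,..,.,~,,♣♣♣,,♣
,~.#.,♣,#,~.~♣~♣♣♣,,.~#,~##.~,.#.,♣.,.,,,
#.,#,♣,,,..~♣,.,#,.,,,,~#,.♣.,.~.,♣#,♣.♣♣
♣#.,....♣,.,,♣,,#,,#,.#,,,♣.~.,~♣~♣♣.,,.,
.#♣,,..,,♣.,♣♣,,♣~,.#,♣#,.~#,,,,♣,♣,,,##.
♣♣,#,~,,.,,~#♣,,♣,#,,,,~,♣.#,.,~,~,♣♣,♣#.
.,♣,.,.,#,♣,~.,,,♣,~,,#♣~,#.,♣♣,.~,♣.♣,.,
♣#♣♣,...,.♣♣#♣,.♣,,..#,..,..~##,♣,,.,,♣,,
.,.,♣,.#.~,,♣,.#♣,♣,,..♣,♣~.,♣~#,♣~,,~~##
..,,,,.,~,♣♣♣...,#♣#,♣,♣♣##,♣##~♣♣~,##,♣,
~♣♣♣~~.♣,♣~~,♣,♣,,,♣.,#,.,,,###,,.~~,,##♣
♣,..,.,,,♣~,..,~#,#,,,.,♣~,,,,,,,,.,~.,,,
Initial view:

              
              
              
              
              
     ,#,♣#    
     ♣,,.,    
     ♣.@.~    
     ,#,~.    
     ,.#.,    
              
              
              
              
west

              
              
              
              
              
     .,#,♣#   
     ♣♣,,.,   
     ~♣@♣.~   
     ~,#,~.   
     ,,.#.,   
              
              
              
              

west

              
              
              
              
              
     ,.,#,♣#  
     .♣♣,,.,  
     ,~@.♣.~  
     .~,#,~.  
     ,,,.#.,  
              
              
              
              

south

              
              
              
              
     ,.,#,♣#  
     .♣♣,,.,  
     ,~♣.♣.~  
     .~@#,~.  
     ,,,.#.,  
     #.♣♣,    
              
              
              
              

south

              
              
              
     ,.,#,♣#  
     .♣♣,,.,  
     ,~♣.♣.~  
     .~,#,~.  
     ,,@.#.,  
     #.♣♣,    
     ~,.♣,    
              
              
              
              

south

              
              
     ,.,#,♣#  
     .♣♣,,.,  
     ,~♣.♣.~  
     .~,#,~.  
     ,,,.#.,  
     #.@♣,    
     ~,.♣,    
     ~#♣,♣    
              
              
              
              

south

              
     ,.,#,♣#  
     .♣♣,,.,  
     ,~♣.♣.~  
     .~,#,~.  
     ,,,.#.,  
     #.♣♣,    
     ~,@♣,    
     ~#♣,♣    
     ,~♣.♣    
              
              
              
              

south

     ,.,#,♣#  
     .♣♣,,.,  
     ,~♣.♣.~  
     .~,#,~.  
     ,,,.#.,  
     #.♣♣,    
     ~,.♣,    
     ~#@,♣    
     ,~♣.♣    
     #..,,    
              
              
              
              

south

     .♣♣,,.,  
     ,~♣.♣.~  
     .~,#,~.  
     ,,,.#.,  
     #.♣♣,    
     ~,.♣,    
     ~#♣,♣    
     ,~@.♣    
     #..,,    
     ,♣,.♣    
              
              
              
              

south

     ,~♣.♣.~  
     .~,#,~.  
     ,,,.#.,  
     #.♣♣,    
     ~,.♣,    
     ~#♣,♣    
     ,~♣.♣    
     #.@,,    
     ,♣,.♣    
     ♣♣,,~    
              
              
              
              

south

     .~,#,~.  
     ,,,.#.,  
     #.♣♣,    
     ~,.♣,    
     ~#♣,♣    
     ,~♣.♣    
     #..,,    
     ,♣@.♣    
     ♣♣,,~    
     ♣~.,~    
              
              
              
              

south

     ,,,.#.,  
     #.♣♣,    
     ~,.♣,    
     ~#♣,♣    
     ,~♣.♣    
     #..,,    
     ,♣,.♣    
     ♣♣@,~    
     ♣~.,~    
     ,,♣,#    
              
              
              
              

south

     #.♣♣,    
     ~,.♣,    
     ~#♣,♣    
     ,~♣.♣    
     #..,,    
     ,♣,.♣    
     ♣♣,,~    
     ♣~@,~    
     ,,♣,#    
     ♣#~♣,    
              
              
              
              

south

     ~,.♣,    
     ~#♣,♣    
     ,~♣.♣    
     #..,,    
     ,♣,.♣    
     ♣♣,,~    
     ♣~.,~    
     ,,@,#    
     ♣#~♣,    
     #,..♣    
              
              
              
              

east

    ~,.♣,     
    ~#♣,♣     
    ,~♣.♣     
    #..,,     
    ,♣,.♣     
    ♣♣,,~♣    
    ♣~.,~♣    
    ,,♣@#,    
    ♣#~♣,.    
    #,..♣.    
              
              
              
              

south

    ~#♣,♣     
    ,~♣.♣     
    #..,,     
    ,♣,.♣     
    ♣♣,,~♣    
    ♣~.,~♣    
    ,,♣,#,    
    ♣#~@,.    
    #,..♣.    
     ♣,.♣.    
              
              
              
              

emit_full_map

,.,#,♣#
.♣♣,,.,
,~♣.♣.~
.~,#,~.
,,,.#.,
#.♣♣,  
~,.♣,  
~#♣,♣  
,~♣.♣  
#..,,  
,♣,.♣  
♣♣,,~♣ 
♣~.,~♣ 
,,♣,#, 
♣#~@,. 
#,..♣. 
 ♣,.♣. 


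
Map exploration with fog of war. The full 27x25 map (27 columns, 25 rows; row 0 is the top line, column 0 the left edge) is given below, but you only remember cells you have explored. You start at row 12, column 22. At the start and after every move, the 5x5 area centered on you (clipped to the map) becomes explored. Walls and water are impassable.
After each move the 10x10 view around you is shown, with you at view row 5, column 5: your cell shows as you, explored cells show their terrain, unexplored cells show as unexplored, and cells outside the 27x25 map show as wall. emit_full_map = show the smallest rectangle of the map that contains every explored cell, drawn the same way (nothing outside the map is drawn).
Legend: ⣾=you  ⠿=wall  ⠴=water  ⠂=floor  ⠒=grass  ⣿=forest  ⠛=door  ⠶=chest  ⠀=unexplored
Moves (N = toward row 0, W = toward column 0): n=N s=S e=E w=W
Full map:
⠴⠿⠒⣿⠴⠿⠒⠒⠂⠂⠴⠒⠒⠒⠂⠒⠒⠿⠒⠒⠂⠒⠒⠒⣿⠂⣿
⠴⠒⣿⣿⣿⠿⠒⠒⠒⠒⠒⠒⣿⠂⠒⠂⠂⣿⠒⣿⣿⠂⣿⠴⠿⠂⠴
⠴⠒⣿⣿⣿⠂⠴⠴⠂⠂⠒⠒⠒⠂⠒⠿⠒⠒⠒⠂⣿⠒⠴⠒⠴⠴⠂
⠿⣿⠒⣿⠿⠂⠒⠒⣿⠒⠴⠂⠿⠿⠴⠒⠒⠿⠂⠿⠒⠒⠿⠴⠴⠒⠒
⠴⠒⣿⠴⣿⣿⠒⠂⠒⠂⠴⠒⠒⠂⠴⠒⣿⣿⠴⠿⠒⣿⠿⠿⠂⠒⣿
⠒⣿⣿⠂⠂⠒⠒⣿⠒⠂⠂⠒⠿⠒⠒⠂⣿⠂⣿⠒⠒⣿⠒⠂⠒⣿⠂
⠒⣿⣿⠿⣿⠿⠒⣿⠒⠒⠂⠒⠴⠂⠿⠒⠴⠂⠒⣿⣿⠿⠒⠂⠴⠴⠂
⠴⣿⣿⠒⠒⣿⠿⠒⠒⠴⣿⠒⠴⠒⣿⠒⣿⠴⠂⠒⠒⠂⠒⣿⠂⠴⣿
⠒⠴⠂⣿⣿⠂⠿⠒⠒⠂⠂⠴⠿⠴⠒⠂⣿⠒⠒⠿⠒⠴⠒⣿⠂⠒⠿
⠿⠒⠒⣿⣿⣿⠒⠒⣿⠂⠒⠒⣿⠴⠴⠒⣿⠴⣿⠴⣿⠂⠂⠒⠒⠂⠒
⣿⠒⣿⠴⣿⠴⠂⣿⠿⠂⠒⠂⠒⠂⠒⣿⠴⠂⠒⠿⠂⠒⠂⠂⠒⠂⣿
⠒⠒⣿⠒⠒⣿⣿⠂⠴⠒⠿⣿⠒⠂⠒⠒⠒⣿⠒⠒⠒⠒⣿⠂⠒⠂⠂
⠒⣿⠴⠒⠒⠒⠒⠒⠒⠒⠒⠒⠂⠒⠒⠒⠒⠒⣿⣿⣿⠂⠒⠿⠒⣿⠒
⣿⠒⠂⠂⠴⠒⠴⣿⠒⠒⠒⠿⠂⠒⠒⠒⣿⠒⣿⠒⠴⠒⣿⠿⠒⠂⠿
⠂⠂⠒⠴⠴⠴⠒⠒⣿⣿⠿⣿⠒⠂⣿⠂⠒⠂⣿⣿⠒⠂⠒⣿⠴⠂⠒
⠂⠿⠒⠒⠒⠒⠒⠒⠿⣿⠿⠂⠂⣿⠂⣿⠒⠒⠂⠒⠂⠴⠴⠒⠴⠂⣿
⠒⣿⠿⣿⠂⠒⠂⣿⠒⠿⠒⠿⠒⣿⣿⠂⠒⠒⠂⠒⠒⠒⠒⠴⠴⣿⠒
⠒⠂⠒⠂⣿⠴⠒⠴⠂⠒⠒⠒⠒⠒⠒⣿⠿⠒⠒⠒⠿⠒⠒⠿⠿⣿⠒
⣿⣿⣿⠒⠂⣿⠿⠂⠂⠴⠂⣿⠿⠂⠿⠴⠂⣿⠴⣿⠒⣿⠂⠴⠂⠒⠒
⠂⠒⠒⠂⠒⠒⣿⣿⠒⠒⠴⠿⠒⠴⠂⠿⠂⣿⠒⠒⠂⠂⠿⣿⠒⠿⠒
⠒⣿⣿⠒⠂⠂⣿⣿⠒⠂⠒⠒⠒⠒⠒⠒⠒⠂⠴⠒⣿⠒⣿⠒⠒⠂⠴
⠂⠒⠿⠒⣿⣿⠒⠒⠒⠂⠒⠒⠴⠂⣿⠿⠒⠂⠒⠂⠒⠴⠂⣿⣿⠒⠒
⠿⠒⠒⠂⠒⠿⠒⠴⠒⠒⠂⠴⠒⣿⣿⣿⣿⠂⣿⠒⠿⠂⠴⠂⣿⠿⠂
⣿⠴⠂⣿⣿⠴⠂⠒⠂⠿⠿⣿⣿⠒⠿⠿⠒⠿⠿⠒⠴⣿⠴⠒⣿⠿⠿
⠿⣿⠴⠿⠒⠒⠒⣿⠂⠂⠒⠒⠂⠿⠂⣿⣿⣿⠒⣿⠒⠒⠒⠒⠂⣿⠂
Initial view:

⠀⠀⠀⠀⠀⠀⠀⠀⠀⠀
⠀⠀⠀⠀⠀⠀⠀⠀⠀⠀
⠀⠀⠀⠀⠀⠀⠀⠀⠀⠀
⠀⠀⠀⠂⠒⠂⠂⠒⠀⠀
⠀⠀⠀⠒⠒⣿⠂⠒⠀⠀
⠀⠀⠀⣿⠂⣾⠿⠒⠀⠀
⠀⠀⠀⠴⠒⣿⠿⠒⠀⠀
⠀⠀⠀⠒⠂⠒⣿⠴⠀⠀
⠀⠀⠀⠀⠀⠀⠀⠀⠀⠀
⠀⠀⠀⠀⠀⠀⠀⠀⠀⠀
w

⠀⠀⠀⠀⠀⠀⠀⠀⠀⠀
⠀⠀⠀⠀⠀⠀⠀⠀⠀⠀
⠀⠀⠀⠀⠀⠀⠀⠀⠀⠀
⠀⠀⠀⠿⠂⠒⠂⠂⠒⠀
⠀⠀⠀⠒⠒⠒⣿⠂⠒⠀
⠀⠀⠀⣿⣿⣾⠒⠿⠒⠀
⠀⠀⠀⠒⠴⠒⣿⠿⠒⠀
⠀⠀⠀⣿⠒⠂⠒⣿⠴⠀
⠀⠀⠀⠀⠀⠀⠀⠀⠀⠀
⠀⠀⠀⠀⠀⠀⠀⠀⠀⠀

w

⠀⠀⠀⠀⠀⠀⠀⠀⠀⠀
⠀⠀⠀⠀⠀⠀⠀⠀⠀⠀
⠀⠀⠀⠀⠀⠀⠀⠀⠀⠀
⠀⠀⠀⠒⠿⠂⠒⠂⠂⠒
⠀⠀⠀⠒⠒⠒⠒⣿⠂⠒
⠀⠀⠀⣿⣿⣾⠂⠒⠿⠒
⠀⠀⠀⣿⠒⠴⠒⣿⠿⠒
⠀⠀⠀⣿⣿⠒⠂⠒⣿⠴
⠀⠀⠀⠀⠀⠀⠀⠀⠀⠀
⠀⠀⠀⠀⠀⠀⠀⠀⠀⠀

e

⠀⠀⠀⠀⠀⠀⠀⠀⠀⠀
⠀⠀⠀⠀⠀⠀⠀⠀⠀⠀
⠀⠀⠀⠀⠀⠀⠀⠀⠀⠀
⠀⠀⠒⠿⠂⠒⠂⠂⠒⠀
⠀⠀⠒⠒⠒⠒⣿⠂⠒⠀
⠀⠀⣿⣿⣿⣾⠒⠿⠒⠀
⠀⠀⣿⠒⠴⠒⣿⠿⠒⠀
⠀⠀⣿⣿⠒⠂⠒⣿⠴⠀
⠀⠀⠀⠀⠀⠀⠀⠀⠀⠀
⠀⠀⠀⠀⠀⠀⠀⠀⠀⠀

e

⠀⠀⠀⠀⠀⠀⠀⠀⠀⠀
⠀⠀⠀⠀⠀⠀⠀⠀⠀⠀
⠀⠀⠀⠀⠀⠀⠀⠀⠀⠀
⠀⠒⠿⠂⠒⠂⠂⠒⠀⠀
⠀⠒⠒⠒⠒⣿⠂⠒⠀⠀
⠀⣿⣿⣿⠂⣾⠿⠒⠀⠀
⠀⣿⠒⠴⠒⣿⠿⠒⠀⠀
⠀⣿⣿⠒⠂⠒⣿⠴⠀⠀
⠀⠀⠀⠀⠀⠀⠀⠀⠀⠀
⠀⠀⠀⠀⠀⠀⠀⠀⠀⠀

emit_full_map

⠒⠿⠂⠒⠂⠂⠒
⠒⠒⠒⠒⣿⠂⠒
⣿⣿⣿⠂⣾⠿⠒
⣿⠒⠴⠒⣿⠿⠒
⣿⣿⠒⠂⠒⣿⠴

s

⠀⠀⠀⠀⠀⠀⠀⠀⠀⠀
⠀⠀⠀⠀⠀⠀⠀⠀⠀⠀
⠀⠒⠿⠂⠒⠂⠂⠒⠀⠀
⠀⠒⠒⠒⠒⣿⠂⠒⠀⠀
⠀⣿⣿⣿⠂⠒⠿⠒⠀⠀
⠀⣿⠒⠴⠒⣾⠿⠒⠀⠀
⠀⣿⣿⠒⠂⠒⣿⠴⠀⠀
⠀⠀⠀⠂⠴⠴⠒⠴⠀⠀
⠀⠀⠀⠀⠀⠀⠀⠀⠀⠀
⠀⠀⠀⠀⠀⠀⠀⠀⠀⠀

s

⠀⠀⠀⠀⠀⠀⠀⠀⠀⠀
⠀⠒⠿⠂⠒⠂⠂⠒⠀⠀
⠀⠒⠒⠒⠒⣿⠂⠒⠀⠀
⠀⣿⣿⣿⠂⠒⠿⠒⠀⠀
⠀⣿⠒⠴⠒⣿⠿⠒⠀⠀
⠀⣿⣿⠒⠂⣾⣿⠴⠀⠀
⠀⠀⠀⠂⠴⠴⠒⠴⠀⠀
⠀⠀⠀⠒⠒⠒⠴⠴⠀⠀
⠀⠀⠀⠀⠀⠀⠀⠀⠀⠀
⠀⠀⠀⠀⠀⠀⠀⠀⠀⠀

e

⠀⠀⠀⠀⠀⠀⠀⠀⠀⠿
⠒⠿⠂⠒⠂⠂⠒⠀⠀⠿
⠒⠒⠒⠒⣿⠂⠒⠀⠀⠿
⣿⣿⣿⠂⠒⠿⠒⣿⠀⠿
⣿⠒⠴⠒⣿⠿⠒⠂⠀⠿
⣿⣿⠒⠂⠒⣾⠴⠂⠀⠿
⠀⠀⠂⠴⠴⠒⠴⠂⠀⠿
⠀⠀⠒⠒⠒⠴⠴⣿⠀⠿
⠀⠀⠀⠀⠀⠀⠀⠀⠀⠿
⠀⠀⠀⠀⠀⠀⠀⠀⠀⠿

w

⠀⠀⠀⠀⠀⠀⠀⠀⠀⠀
⠀⠒⠿⠂⠒⠂⠂⠒⠀⠀
⠀⠒⠒⠒⠒⣿⠂⠒⠀⠀
⠀⣿⣿⣿⠂⠒⠿⠒⣿⠀
⠀⣿⠒⠴⠒⣿⠿⠒⠂⠀
⠀⣿⣿⠒⠂⣾⣿⠴⠂⠀
⠀⠀⠀⠂⠴⠴⠒⠴⠂⠀
⠀⠀⠀⠒⠒⠒⠴⠴⣿⠀
⠀⠀⠀⠀⠀⠀⠀⠀⠀⠀
⠀⠀⠀⠀⠀⠀⠀⠀⠀⠀

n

⠀⠀⠀⠀⠀⠀⠀⠀⠀⠀
⠀⠀⠀⠀⠀⠀⠀⠀⠀⠀
⠀⠒⠿⠂⠒⠂⠂⠒⠀⠀
⠀⠒⠒⠒⠒⣿⠂⠒⠀⠀
⠀⣿⣿⣿⠂⠒⠿⠒⣿⠀
⠀⣿⠒⠴⠒⣾⠿⠒⠂⠀
⠀⣿⣿⠒⠂⠒⣿⠴⠂⠀
⠀⠀⠀⠂⠴⠴⠒⠴⠂⠀
⠀⠀⠀⠒⠒⠒⠴⠴⣿⠀
⠀⠀⠀⠀⠀⠀⠀⠀⠀⠀

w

⠀⠀⠀⠀⠀⠀⠀⠀⠀⠀
⠀⠀⠀⠀⠀⠀⠀⠀⠀⠀
⠀⠀⠒⠿⠂⠒⠂⠂⠒⠀
⠀⠀⠒⠒⠒⠒⣿⠂⠒⠀
⠀⠀⣿⣿⣿⠂⠒⠿⠒⣿
⠀⠀⣿⠒⠴⣾⣿⠿⠒⠂
⠀⠀⣿⣿⠒⠂⠒⣿⠴⠂
⠀⠀⠀⠒⠂⠴⠴⠒⠴⠂
⠀⠀⠀⠀⠒⠒⠒⠴⠴⣿
⠀⠀⠀⠀⠀⠀⠀⠀⠀⠀

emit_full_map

⠒⠿⠂⠒⠂⠂⠒⠀
⠒⠒⠒⠒⣿⠂⠒⠀
⣿⣿⣿⠂⠒⠿⠒⣿
⣿⠒⠴⣾⣿⠿⠒⠂
⣿⣿⠒⠂⠒⣿⠴⠂
⠀⠒⠂⠴⠴⠒⠴⠂
⠀⠀⠒⠒⠒⠴⠴⣿

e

⠀⠀⠀⠀⠀⠀⠀⠀⠀⠀
⠀⠀⠀⠀⠀⠀⠀⠀⠀⠀
⠀⠒⠿⠂⠒⠂⠂⠒⠀⠀
⠀⠒⠒⠒⠒⣿⠂⠒⠀⠀
⠀⣿⣿⣿⠂⠒⠿⠒⣿⠀
⠀⣿⠒⠴⠒⣾⠿⠒⠂⠀
⠀⣿⣿⠒⠂⠒⣿⠴⠂⠀
⠀⠀⠒⠂⠴⠴⠒⠴⠂⠀
⠀⠀⠀⠒⠒⠒⠴⠴⣿⠀
⠀⠀⠀⠀⠀⠀⠀⠀⠀⠀

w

⠀⠀⠀⠀⠀⠀⠀⠀⠀⠀
⠀⠀⠀⠀⠀⠀⠀⠀⠀⠀
⠀⠀⠒⠿⠂⠒⠂⠂⠒⠀
⠀⠀⠒⠒⠒⠒⣿⠂⠒⠀
⠀⠀⣿⣿⣿⠂⠒⠿⠒⣿
⠀⠀⣿⠒⠴⣾⣿⠿⠒⠂
⠀⠀⣿⣿⠒⠂⠒⣿⠴⠂
⠀⠀⠀⠒⠂⠴⠴⠒⠴⠂
⠀⠀⠀⠀⠒⠒⠒⠴⠴⣿
⠀⠀⠀⠀⠀⠀⠀⠀⠀⠀

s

⠀⠀⠀⠀⠀⠀⠀⠀⠀⠀
⠀⠀⠒⠿⠂⠒⠂⠂⠒⠀
⠀⠀⠒⠒⠒⠒⣿⠂⠒⠀
⠀⠀⣿⣿⣿⠂⠒⠿⠒⣿
⠀⠀⣿⠒⠴⠒⣿⠿⠒⠂
⠀⠀⣿⣿⠒⣾⠒⣿⠴⠂
⠀⠀⠀⠒⠂⠴⠴⠒⠴⠂
⠀⠀⠀⠒⠒⠒⠒⠴⠴⣿
⠀⠀⠀⠀⠀⠀⠀⠀⠀⠀
⠀⠀⠀⠀⠀⠀⠀⠀⠀⠀

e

⠀⠀⠀⠀⠀⠀⠀⠀⠀⠀
⠀⠒⠿⠂⠒⠂⠂⠒⠀⠀
⠀⠒⠒⠒⠒⣿⠂⠒⠀⠀
⠀⣿⣿⣿⠂⠒⠿⠒⣿⠀
⠀⣿⠒⠴⠒⣿⠿⠒⠂⠀
⠀⣿⣿⠒⠂⣾⣿⠴⠂⠀
⠀⠀⠒⠂⠴⠴⠒⠴⠂⠀
⠀⠀⠒⠒⠒⠒⠴⠴⣿⠀
⠀⠀⠀⠀⠀⠀⠀⠀⠀⠀
⠀⠀⠀⠀⠀⠀⠀⠀⠀⠀

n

⠀⠀⠀⠀⠀⠀⠀⠀⠀⠀
⠀⠀⠀⠀⠀⠀⠀⠀⠀⠀
⠀⠒⠿⠂⠒⠂⠂⠒⠀⠀
⠀⠒⠒⠒⠒⣿⠂⠒⠀⠀
⠀⣿⣿⣿⠂⠒⠿⠒⣿⠀
⠀⣿⠒⠴⠒⣾⠿⠒⠂⠀
⠀⣿⣿⠒⠂⠒⣿⠴⠂⠀
⠀⠀⠒⠂⠴⠴⠒⠴⠂⠀
⠀⠀⠒⠒⠒⠒⠴⠴⣿⠀
⠀⠀⠀⠀⠀⠀⠀⠀⠀⠀

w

⠀⠀⠀⠀⠀⠀⠀⠀⠀⠀
⠀⠀⠀⠀⠀⠀⠀⠀⠀⠀
⠀⠀⠒⠿⠂⠒⠂⠂⠒⠀
⠀⠀⠒⠒⠒⠒⣿⠂⠒⠀
⠀⠀⣿⣿⣿⠂⠒⠿⠒⣿
⠀⠀⣿⠒⠴⣾⣿⠿⠒⠂
⠀⠀⣿⣿⠒⠂⠒⣿⠴⠂
⠀⠀⠀⠒⠂⠴⠴⠒⠴⠂
⠀⠀⠀⠒⠒⠒⠒⠴⠴⣿
⠀⠀⠀⠀⠀⠀⠀⠀⠀⠀

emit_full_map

⠒⠿⠂⠒⠂⠂⠒⠀
⠒⠒⠒⠒⣿⠂⠒⠀
⣿⣿⣿⠂⠒⠿⠒⣿
⣿⠒⠴⣾⣿⠿⠒⠂
⣿⣿⠒⠂⠒⣿⠴⠂
⠀⠒⠂⠴⠴⠒⠴⠂
⠀⠒⠒⠒⠒⠴⠴⣿

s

⠀⠀⠀⠀⠀⠀⠀⠀⠀⠀
⠀⠀⠒⠿⠂⠒⠂⠂⠒⠀
⠀⠀⠒⠒⠒⠒⣿⠂⠒⠀
⠀⠀⣿⣿⣿⠂⠒⠿⠒⣿
⠀⠀⣿⠒⠴⠒⣿⠿⠒⠂
⠀⠀⣿⣿⠒⣾⠒⣿⠴⠂
⠀⠀⠀⠒⠂⠴⠴⠒⠴⠂
⠀⠀⠀⠒⠒⠒⠒⠴⠴⣿
⠀⠀⠀⠀⠀⠀⠀⠀⠀⠀
⠀⠀⠀⠀⠀⠀⠀⠀⠀⠀

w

⠀⠀⠀⠀⠀⠀⠀⠀⠀⠀
⠀⠀⠀⠒⠿⠂⠒⠂⠂⠒
⠀⠀⠀⠒⠒⠒⠒⣿⠂⠒
⠀⠀⠀⣿⣿⣿⠂⠒⠿⠒
⠀⠀⠀⣿⠒⠴⠒⣿⠿⠒
⠀⠀⠀⣿⣿⣾⠂⠒⣿⠴
⠀⠀⠀⠂⠒⠂⠴⠴⠒⠴
⠀⠀⠀⠂⠒⠒⠒⠒⠴⠴
⠀⠀⠀⠀⠀⠀⠀⠀⠀⠀
⠀⠀⠀⠀⠀⠀⠀⠀⠀⠀

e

⠀⠀⠀⠀⠀⠀⠀⠀⠀⠀
⠀⠀⠒⠿⠂⠒⠂⠂⠒⠀
⠀⠀⠒⠒⠒⠒⣿⠂⠒⠀
⠀⠀⣿⣿⣿⠂⠒⠿⠒⣿
⠀⠀⣿⠒⠴⠒⣿⠿⠒⠂
⠀⠀⣿⣿⠒⣾⠒⣿⠴⠂
⠀⠀⠂⠒⠂⠴⠴⠒⠴⠂
⠀⠀⠂⠒⠒⠒⠒⠴⠴⣿
⠀⠀⠀⠀⠀⠀⠀⠀⠀⠀
⠀⠀⠀⠀⠀⠀⠀⠀⠀⠀

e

⠀⠀⠀⠀⠀⠀⠀⠀⠀⠀
⠀⠒⠿⠂⠒⠂⠂⠒⠀⠀
⠀⠒⠒⠒⠒⣿⠂⠒⠀⠀
⠀⣿⣿⣿⠂⠒⠿⠒⣿⠀
⠀⣿⠒⠴⠒⣿⠿⠒⠂⠀
⠀⣿⣿⠒⠂⣾⣿⠴⠂⠀
⠀⠂⠒⠂⠴⠴⠒⠴⠂⠀
⠀⠂⠒⠒⠒⠒⠴⠴⣿⠀
⠀⠀⠀⠀⠀⠀⠀⠀⠀⠀
⠀⠀⠀⠀⠀⠀⠀⠀⠀⠀

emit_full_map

⠒⠿⠂⠒⠂⠂⠒⠀
⠒⠒⠒⠒⣿⠂⠒⠀
⣿⣿⣿⠂⠒⠿⠒⣿
⣿⠒⠴⠒⣿⠿⠒⠂
⣿⣿⠒⠂⣾⣿⠴⠂
⠂⠒⠂⠴⠴⠒⠴⠂
⠂⠒⠒⠒⠒⠴⠴⣿


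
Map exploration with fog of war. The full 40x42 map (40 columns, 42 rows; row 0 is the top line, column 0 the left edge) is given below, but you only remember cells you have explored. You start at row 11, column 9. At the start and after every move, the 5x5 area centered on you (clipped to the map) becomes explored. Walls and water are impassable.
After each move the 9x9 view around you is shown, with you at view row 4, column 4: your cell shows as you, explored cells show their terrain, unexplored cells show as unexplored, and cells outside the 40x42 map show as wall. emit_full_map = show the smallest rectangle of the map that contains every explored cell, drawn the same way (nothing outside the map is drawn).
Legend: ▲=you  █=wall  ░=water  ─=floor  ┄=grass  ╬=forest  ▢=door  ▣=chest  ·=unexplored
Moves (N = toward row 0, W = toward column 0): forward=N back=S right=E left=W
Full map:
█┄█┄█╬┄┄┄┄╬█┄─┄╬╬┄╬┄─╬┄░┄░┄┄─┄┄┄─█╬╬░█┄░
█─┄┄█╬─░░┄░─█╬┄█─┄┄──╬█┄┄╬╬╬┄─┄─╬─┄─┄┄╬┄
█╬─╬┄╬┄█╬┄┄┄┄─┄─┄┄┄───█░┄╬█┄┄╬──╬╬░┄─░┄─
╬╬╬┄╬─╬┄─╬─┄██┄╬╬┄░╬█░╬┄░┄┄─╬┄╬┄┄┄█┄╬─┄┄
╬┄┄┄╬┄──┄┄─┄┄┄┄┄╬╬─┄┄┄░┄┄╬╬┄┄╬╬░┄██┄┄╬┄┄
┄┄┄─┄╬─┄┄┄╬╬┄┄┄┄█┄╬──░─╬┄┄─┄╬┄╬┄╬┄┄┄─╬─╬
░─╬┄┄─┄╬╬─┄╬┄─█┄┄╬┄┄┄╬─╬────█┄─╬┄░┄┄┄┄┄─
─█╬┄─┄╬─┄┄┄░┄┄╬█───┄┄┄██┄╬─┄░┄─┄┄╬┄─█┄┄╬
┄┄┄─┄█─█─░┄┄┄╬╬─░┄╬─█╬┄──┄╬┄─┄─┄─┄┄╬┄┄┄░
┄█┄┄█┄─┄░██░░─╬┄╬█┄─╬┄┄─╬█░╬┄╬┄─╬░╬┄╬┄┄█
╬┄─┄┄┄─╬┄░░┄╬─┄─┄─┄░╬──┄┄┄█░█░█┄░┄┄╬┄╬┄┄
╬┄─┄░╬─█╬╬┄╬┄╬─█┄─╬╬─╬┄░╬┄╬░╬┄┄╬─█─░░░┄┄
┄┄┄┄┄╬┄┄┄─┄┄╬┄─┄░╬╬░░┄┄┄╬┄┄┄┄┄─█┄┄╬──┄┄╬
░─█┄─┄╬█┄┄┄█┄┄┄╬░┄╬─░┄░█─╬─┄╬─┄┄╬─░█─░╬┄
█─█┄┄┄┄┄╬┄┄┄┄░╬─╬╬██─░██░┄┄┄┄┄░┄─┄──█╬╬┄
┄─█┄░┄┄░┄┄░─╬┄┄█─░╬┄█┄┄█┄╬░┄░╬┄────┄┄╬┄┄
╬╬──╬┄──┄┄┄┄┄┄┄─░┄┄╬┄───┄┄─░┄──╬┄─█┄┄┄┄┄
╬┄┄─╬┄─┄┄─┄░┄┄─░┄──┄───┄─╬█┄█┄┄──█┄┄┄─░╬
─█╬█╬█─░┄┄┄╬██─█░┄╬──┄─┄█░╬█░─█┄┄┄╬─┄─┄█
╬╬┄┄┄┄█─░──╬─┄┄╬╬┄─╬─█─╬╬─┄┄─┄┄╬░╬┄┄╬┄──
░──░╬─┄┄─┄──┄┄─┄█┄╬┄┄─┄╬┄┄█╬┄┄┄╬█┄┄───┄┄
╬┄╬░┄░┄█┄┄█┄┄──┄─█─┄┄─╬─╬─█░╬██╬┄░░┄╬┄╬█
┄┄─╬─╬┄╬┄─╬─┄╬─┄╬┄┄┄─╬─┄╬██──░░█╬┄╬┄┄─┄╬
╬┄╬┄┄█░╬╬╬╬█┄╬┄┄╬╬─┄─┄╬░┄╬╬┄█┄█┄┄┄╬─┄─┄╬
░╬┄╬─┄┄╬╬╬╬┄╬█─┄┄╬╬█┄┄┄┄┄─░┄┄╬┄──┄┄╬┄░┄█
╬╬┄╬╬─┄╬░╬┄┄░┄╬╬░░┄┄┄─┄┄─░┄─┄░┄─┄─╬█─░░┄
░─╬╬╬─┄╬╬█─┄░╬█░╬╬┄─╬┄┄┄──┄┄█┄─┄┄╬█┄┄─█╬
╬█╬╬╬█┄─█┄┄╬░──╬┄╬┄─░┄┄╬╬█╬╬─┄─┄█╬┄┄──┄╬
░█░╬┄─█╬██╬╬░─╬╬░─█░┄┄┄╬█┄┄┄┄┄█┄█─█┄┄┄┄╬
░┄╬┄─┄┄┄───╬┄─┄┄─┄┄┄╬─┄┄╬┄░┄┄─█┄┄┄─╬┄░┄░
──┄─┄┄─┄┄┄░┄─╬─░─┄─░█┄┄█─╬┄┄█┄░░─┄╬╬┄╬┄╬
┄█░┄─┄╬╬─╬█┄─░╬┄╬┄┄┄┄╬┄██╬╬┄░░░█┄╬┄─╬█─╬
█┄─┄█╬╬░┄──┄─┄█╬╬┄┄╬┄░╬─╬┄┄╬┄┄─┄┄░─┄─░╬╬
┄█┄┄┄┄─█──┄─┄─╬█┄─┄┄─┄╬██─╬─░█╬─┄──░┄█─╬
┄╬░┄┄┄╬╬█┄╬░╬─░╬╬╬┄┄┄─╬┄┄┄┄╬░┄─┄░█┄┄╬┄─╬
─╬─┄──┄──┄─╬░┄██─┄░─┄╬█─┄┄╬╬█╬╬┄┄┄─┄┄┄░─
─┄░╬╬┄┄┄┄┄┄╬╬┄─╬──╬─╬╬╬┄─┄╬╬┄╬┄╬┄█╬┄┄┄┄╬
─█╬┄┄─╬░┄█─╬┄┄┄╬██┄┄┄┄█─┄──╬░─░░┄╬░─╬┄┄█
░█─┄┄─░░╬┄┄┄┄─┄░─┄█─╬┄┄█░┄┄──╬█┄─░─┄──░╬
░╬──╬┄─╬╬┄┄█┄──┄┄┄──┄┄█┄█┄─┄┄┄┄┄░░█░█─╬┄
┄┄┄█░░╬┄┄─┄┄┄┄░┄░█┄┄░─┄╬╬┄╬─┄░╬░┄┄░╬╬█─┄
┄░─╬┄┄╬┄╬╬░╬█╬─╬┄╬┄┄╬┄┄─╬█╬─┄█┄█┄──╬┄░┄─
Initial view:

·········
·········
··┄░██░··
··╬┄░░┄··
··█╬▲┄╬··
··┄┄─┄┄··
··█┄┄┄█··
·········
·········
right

·········
·········
·┄░██░░··
·╬┄░░┄╬··
·█╬╬▲╬┄··
·┄┄─┄┄╬··
·█┄┄┄█┄··
·········
·········

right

·········
·········
┄░██░░─··
╬┄░░┄╬─··
█╬╬┄▲┄╬··
┄┄─┄┄╬┄··
█┄┄┄█┄┄··
·········
·········

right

·········
·········
░██░░─╬··
┄░░┄╬─┄··
╬╬┄╬▲╬─··
┄─┄┄╬┄─··
┄┄┄█┄┄┄··
·········
·········

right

·········
·········
██░░─╬┄··
░░┄╬─┄─··
╬┄╬┄▲─█··
─┄┄╬┄─┄··
┄┄█┄┄┄╬··
·········
·········

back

·········
██░░─╬┄··
░░┄╬─┄─··
╬┄╬┄╬─█··
─┄┄╬▲─┄··
┄┄█┄┄┄╬··
··┄┄░╬─··
·········
·········

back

██░░─╬┄··
░░┄╬─┄─··
╬┄╬┄╬─█··
─┄┄╬┄─┄··
┄┄█┄▲┄╬··
··┄┄░╬─··
··─╬┄┄█··
·········
·········

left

░██░░─╬┄·
┄░░┄╬─┄─·
╬╬┄╬┄╬─█·
┄─┄┄╬┄─┄·
┄┄┄█▲┄┄╬·
··┄┄┄░╬─·
··░─╬┄┄█·
·········
·········

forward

·········
░██░░─╬┄·
┄░░┄╬─┄─·
╬╬┄╬┄╬─█·
┄─┄┄▲┄─┄·
┄┄┄█┄┄┄╬·
··┄┄┄░╬─·
··░─╬┄┄█·
·········

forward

·········
·········
░██░░─╬┄·
┄░░┄╬─┄─·
╬╬┄╬▲╬─█·
┄─┄┄╬┄─┄·
┄┄┄█┄┄┄╬·
··┄┄┄░╬─·
··░─╬┄┄█·

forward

·········
·········
··┄┄┄╬╬··
░██░░─╬┄·
┄░░┄▲─┄─·
╬╬┄╬┄╬─█·
┄─┄┄╬┄─┄·
┄┄┄█┄┄┄╬·
··┄┄┄░╬─·

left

·········
·········
··░┄┄┄╬╬·
┄░██░░─╬┄
╬┄░░▲╬─┄─
█╬╬┄╬┄╬─█
┄┄─┄┄╬┄─┄
█┄┄┄█┄┄┄╬
···┄┄┄░╬─

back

·········
··░┄┄┄╬╬·
┄░██░░─╬┄
╬┄░░┄╬─┄─
█╬╬┄▲┄╬─█
┄┄─┄┄╬┄─┄
█┄┄┄█┄┄┄╬
···┄┄┄░╬─
···░─╬┄┄█

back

··░┄┄┄╬╬·
┄░██░░─╬┄
╬┄░░┄╬─┄─
█╬╬┄╬┄╬─█
┄┄─┄▲╬┄─┄
█┄┄┄█┄┄┄╬
··┄┄┄┄░╬─
···░─╬┄┄█
·········

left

···░┄┄┄╬╬
·┄░██░░─╬
·╬┄░░┄╬─┄
·█╬╬┄╬┄╬─
·┄┄─▲┄╬┄─
·█┄┄┄█┄┄┄
··╬┄┄┄┄░╬
····░─╬┄┄
·········

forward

·········
···░┄┄┄╬╬
·┄░██░░─╬
·╬┄░░┄╬─┄
·█╬╬▲╬┄╬─
·┄┄─┄┄╬┄─
·█┄┄┄█┄┄┄
··╬┄┄┄┄░╬
····░─╬┄┄

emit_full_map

··░┄┄┄╬╬·
┄░██░░─╬┄
╬┄░░┄╬─┄─
█╬╬▲╬┄╬─█
┄┄─┄┄╬┄─┄
█┄┄┄█┄┄┄╬
·╬┄┄┄┄░╬─
···░─╬┄┄█

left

·········
····░┄┄┄╬
··┄░██░░─
··╬┄░░┄╬─
··█╬▲┄╬┄╬
··┄┄─┄┄╬┄
··█┄┄┄█┄┄
···╬┄┄┄┄░
·····░─╬┄

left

·········
·····░┄┄┄
··─┄░██░░
··─╬┄░░┄╬
··─█▲╬┄╬┄
··┄┄┄─┄┄╬
··╬█┄┄┄█┄
····╬┄┄┄┄
······░─╬

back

·····░┄┄┄
··─┄░██░░
··─╬┄░░┄╬
··─█╬╬┄╬┄
··┄┄▲─┄┄╬
··╬█┄┄┄█┄
··┄┄╬┄┄┄┄
······░─╬
·········

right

····░┄┄┄╬
·─┄░██░░─
·─╬┄░░┄╬─
·─█╬╬┄╬┄╬
·┄┄┄▲┄┄╬┄
·╬█┄┄┄█┄┄
·┄┄╬┄┄┄┄░
·····░─╬┄
·········

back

·─┄░██░░─
·─╬┄░░┄╬─
·─█╬╬┄╬┄╬
·┄┄┄─┄┄╬┄
·╬█┄▲┄█┄┄
·┄┄╬┄┄┄┄░
··░┄┄░─╬┄
·········
·········

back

·─╬┄░░┄╬─
·─█╬╬┄╬┄╬
·┄┄┄─┄┄╬┄
·╬█┄┄┄█┄┄
·┄┄╬▲┄┄┄░
··░┄┄░─╬┄
··─┄┄┄┄··
·········
·········

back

·─█╬╬┄╬┄╬
·┄┄┄─┄┄╬┄
·╬█┄┄┄█┄┄
·┄┄╬┄┄┄┄░
··░┄▲░─╬┄
··─┄┄┄┄··
··┄┄─┄░··
·········
·········

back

·┄┄┄─┄┄╬┄
·╬█┄┄┄█┄┄
·┄┄╬┄┄┄┄░
··░┄┄░─╬┄
··─┄▲┄┄··
··┄┄─┄░··
··░┄┄┄╬··
·········
·········

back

·╬█┄┄┄█┄┄
·┄┄╬┄┄┄┄░
··░┄┄░─╬┄
··─┄┄┄┄··
··┄┄▲┄░··
··░┄┄┄╬··
··─░──╬··
·········
·········

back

·┄┄╬┄┄┄┄░
··░┄┄░─╬┄
··─┄┄┄┄··
··┄┄─┄░··
··░┄▲┄╬··
··─░──╬··
··┄─┄──··
·········
·········

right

┄┄╬┄┄┄┄░╬
·░┄┄░─╬┄┄
·─┄┄┄┄┄··
·┄┄─┄░┄··
·░┄┄▲╬█··
·─░──╬─··
·┄─┄──┄··
·········
·········

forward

╬█┄┄┄█┄┄┄
┄┄╬┄┄┄┄░╬
·░┄┄░─╬┄┄
·─┄┄┄┄┄··
·┄┄─▲░┄··
·░┄┄┄╬█··
·─░──╬─··
·┄─┄──┄··
·········

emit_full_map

···░┄┄┄╬╬·
─┄░██░░─╬┄
─╬┄░░┄╬─┄─
─█╬╬┄╬┄╬─█
┄┄┄─┄┄╬┄─┄
╬█┄┄┄█┄┄┄╬
┄┄╬┄┄┄┄░╬─
·░┄┄░─╬┄┄█
·─┄┄┄┄┄···
·┄┄─▲░┄···
·░┄┄┄╬█···
·─░──╬─···
·┄─┄──┄···

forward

┄┄┄─┄┄╬┄─
╬█┄┄┄█┄┄┄
┄┄╬┄┄┄┄░╬
·░┄┄░─╬┄┄
·─┄┄▲┄┄··
·┄┄─┄░┄··
·░┄┄┄╬█··
·─░──╬─··
·┄─┄──┄··

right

┄┄─┄┄╬┄─┄
█┄┄┄█┄┄┄╬
┄╬┄┄┄┄░╬─
░┄┄░─╬┄┄█
─┄┄┄▲┄┄··
┄┄─┄░┄┄··
░┄┄┄╬██··
─░──╬─···
┄─┄──┄···

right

┄─┄┄╬┄─┄·
┄┄┄█┄┄┄╬·
╬┄┄┄┄░╬─·
┄┄░─╬┄┄█·
┄┄┄┄▲┄┄··
┄─┄░┄┄─··
┄┄┄╬██─··
░──╬─····
─┄──┄····

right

─┄┄╬┄─┄··
┄┄█┄┄┄╬··
┄┄┄┄░╬─··
┄░─╬┄┄█··
┄┄┄┄▲┄─··
─┄░┄┄─░··
┄┄╬██─█··
──╬─·····
┄──┄·····

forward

╬┄╬┄╬─█··
─┄┄╬┄─┄··
┄┄█┄┄┄╬··
┄┄┄┄░╬─··
┄░─╬▲┄█··
┄┄┄┄┄┄─··
─┄░┄┄─░··
┄┄╬██─█··
──╬─·····

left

╬╬┄╬┄╬─█·
┄─┄┄╬┄─┄·
┄┄┄█┄┄┄╬·
╬┄┄┄┄░╬─·
┄┄░─▲┄┄█·
┄┄┄┄┄┄┄─·
┄─┄░┄┄─░·
┄┄┄╬██─█·
░──╬─····

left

█╬╬┄╬┄╬─█
┄┄─┄┄╬┄─┄
█┄┄┄█┄┄┄╬
┄╬┄┄┄┄░╬─
░┄┄░▲╬┄┄█
─┄┄┄┄┄┄┄─
┄┄─┄░┄┄─░
░┄┄┄╬██─█
─░──╬─···

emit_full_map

···░┄┄┄╬╬·
─┄░██░░─╬┄
─╬┄░░┄╬─┄─
─█╬╬┄╬┄╬─█
┄┄┄─┄┄╬┄─┄
╬█┄┄┄█┄┄┄╬
┄┄╬┄┄┄┄░╬─
·░┄┄░▲╬┄┄█
·─┄┄┄┄┄┄┄─
·┄┄─┄░┄┄─░
·░┄┄┄╬██─█
·─░──╬─···
·┄─┄──┄···


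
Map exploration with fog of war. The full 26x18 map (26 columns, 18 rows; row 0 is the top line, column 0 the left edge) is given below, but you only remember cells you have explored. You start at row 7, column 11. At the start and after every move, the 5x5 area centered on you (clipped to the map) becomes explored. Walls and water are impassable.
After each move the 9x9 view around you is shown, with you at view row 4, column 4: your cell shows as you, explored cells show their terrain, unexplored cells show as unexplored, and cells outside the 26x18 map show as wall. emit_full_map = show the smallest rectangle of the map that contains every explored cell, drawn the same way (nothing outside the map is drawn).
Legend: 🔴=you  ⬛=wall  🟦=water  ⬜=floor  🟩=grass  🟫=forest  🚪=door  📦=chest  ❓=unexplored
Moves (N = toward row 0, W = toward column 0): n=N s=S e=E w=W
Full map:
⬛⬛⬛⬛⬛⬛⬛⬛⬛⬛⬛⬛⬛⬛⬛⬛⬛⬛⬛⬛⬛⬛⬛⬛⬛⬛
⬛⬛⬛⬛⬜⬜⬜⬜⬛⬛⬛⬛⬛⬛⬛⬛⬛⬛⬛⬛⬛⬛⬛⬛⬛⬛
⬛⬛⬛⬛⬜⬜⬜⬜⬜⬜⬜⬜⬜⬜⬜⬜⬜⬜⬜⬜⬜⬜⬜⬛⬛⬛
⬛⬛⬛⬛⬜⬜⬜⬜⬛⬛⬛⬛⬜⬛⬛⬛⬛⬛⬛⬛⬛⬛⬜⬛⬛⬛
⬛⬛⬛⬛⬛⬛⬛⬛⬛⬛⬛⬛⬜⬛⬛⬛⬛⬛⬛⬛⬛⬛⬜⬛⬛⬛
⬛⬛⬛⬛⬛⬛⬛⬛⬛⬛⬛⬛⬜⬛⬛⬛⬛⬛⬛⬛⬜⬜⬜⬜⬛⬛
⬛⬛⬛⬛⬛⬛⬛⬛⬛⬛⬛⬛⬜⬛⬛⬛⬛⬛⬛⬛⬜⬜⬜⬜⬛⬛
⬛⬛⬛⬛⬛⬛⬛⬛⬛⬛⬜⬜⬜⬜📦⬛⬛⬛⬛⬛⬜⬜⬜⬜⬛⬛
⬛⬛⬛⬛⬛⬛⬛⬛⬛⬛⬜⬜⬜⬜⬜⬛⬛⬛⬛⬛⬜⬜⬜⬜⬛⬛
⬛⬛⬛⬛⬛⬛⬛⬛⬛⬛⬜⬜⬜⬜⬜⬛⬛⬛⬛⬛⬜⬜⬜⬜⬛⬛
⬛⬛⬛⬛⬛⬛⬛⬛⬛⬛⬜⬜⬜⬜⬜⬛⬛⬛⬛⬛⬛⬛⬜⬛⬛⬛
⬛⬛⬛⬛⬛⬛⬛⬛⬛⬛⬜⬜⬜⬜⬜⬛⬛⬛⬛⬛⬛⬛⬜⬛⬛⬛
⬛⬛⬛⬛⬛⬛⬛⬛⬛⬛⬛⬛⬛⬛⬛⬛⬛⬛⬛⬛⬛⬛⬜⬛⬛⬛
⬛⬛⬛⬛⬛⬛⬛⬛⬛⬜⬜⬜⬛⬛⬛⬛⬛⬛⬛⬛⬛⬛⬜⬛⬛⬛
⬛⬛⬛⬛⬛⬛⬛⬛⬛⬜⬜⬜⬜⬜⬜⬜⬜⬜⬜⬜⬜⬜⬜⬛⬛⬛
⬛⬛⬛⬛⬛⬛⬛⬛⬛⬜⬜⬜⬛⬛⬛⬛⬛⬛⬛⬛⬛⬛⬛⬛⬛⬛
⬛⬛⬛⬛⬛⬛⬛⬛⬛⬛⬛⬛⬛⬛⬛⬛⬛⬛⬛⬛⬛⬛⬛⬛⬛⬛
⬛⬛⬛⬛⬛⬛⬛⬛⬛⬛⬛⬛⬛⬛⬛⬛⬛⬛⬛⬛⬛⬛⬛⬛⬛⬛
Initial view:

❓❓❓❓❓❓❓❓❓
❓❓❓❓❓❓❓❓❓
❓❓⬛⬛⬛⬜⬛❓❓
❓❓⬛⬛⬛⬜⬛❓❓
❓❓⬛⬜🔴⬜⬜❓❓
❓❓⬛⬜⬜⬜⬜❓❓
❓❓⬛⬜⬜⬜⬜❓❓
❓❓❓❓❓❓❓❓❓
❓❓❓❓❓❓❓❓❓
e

❓❓❓❓❓❓❓❓❓
❓❓❓❓❓❓❓❓❓
❓⬛⬛⬛⬜⬛⬛❓❓
❓⬛⬛⬛⬜⬛⬛❓❓
❓⬛⬜⬜🔴⬜📦❓❓
❓⬛⬜⬜⬜⬜⬜❓❓
❓⬛⬜⬜⬜⬜⬜❓❓
❓❓❓❓❓❓❓❓❓
❓❓❓❓❓❓❓❓❓

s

❓❓❓❓❓❓❓❓❓
❓⬛⬛⬛⬜⬛⬛❓❓
❓⬛⬛⬛⬜⬛⬛❓❓
❓⬛⬜⬜⬜⬜📦❓❓
❓⬛⬜⬜🔴⬜⬜❓❓
❓⬛⬜⬜⬜⬜⬜❓❓
❓❓⬜⬜⬜⬜⬜❓❓
❓❓❓❓❓❓❓❓❓
❓❓❓❓❓❓❓❓❓

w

❓❓❓❓❓❓❓❓❓
❓❓⬛⬛⬛⬜⬛⬛❓
❓❓⬛⬛⬛⬜⬛⬛❓
❓❓⬛⬜⬜⬜⬜📦❓
❓❓⬛⬜🔴⬜⬜⬜❓
❓❓⬛⬜⬜⬜⬜⬜❓
❓❓⬛⬜⬜⬜⬜⬜❓
❓❓❓❓❓❓❓❓❓
❓❓❓❓❓❓❓❓❓

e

❓❓❓❓❓❓❓❓❓
❓⬛⬛⬛⬜⬛⬛❓❓
❓⬛⬛⬛⬜⬛⬛❓❓
❓⬛⬜⬜⬜⬜📦❓❓
❓⬛⬜⬜🔴⬜⬜❓❓
❓⬛⬜⬜⬜⬜⬜❓❓
❓⬛⬜⬜⬜⬜⬜❓❓
❓❓❓❓❓❓❓❓❓
❓❓❓❓❓❓❓❓❓

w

❓❓❓❓❓❓❓❓❓
❓❓⬛⬛⬛⬜⬛⬛❓
❓❓⬛⬛⬛⬜⬛⬛❓
❓❓⬛⬜⬜⬜⬜📦❓
❓❓⬛⬜🔴⬜⬜⬜❓
❓❓⬛⬜⬜⬜⬜⬜❓
❓❓⬛⬜⬜⬜⬜⬜❓
❓❓❓❓❓❓❓❓❓
❓❓❓❓❓❓❓❓❓

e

❓❓❓❓❓❓❓❓❓
❓⬛⬛⬛⬜⬛⬛❓❓
❓⬛⬛⬛⬜⬛⬛❓❓
❓⬛⬜⬜⬜⬜📦❓❓
❓⬛⬜⬜🔴⬜⬜❓❓
❓⬛⬜⬜⬜⬜⬜❓❓
❓⬛⬜⬜⬜⬜⬜❓❓
❓❓❓❓❓❓❓❓❓
❓❓❓❓❓❓❓❓❓

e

❓❓❓❓❓❓❓❓❓
⬛⬛⬛⬜⬛⬛❓❓❓
⬛⬛⬛⬜⬛⬛⬛❓❓
⬛⬜⬜⬜⬜📦⬛❓❓
⬛⬜⬜⬜🔴⬜⬛❓❓
⬛⬜⬜⬜⬜⬜⬛❓❓
⬛⬜⬜⬜⬜⬜⬛❓❓
❓❓❓❓❓❓❓❓❓
❓❓❓❓❓❓❓❓❓

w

❓❓❓❓❓❓❓❓❓
❓⬛⬛⬛⬜⬛⬛❓❓
❓⬛⬛⬛⬜⬛⬛⬛❓
❓⬛⬜⬜⬜⬜📦⬛❓
❓⬛⬜⬜🔴⬜⬜⬛❓
❓⬛⬜⬜⬜⬜⬜⬛❓
❓⬛⬜⬜⬜⬜⬜⬛❓
❓❓❓❓❓❓❓❓❓
❓❓❓❓❓❓❓❓❓

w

❓❓❓❓❓❓❓❓❓
❓❓⬛⬛⬛⬜⬛⬛❓
❓❓⬛⬛⬛⬜⬛⬛⬛
❓❓⬛⬜⬜⬜⬜📦⬛
❓❓⬛⬜🔴⬜⬜⬜⬛
❓❓⬛⬜⬜⬜⬜⬜⬛
❓❓⬛⬜⬜⬜⬜⬜⬛
❓❓❓❓❓❓❓❓❓
❓❓❓❓❓❓❓❓❓

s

❓❓⬛⬛⬛⬜⬛⬛❓
❓❓⬛⬛⬛⬜⬛⬛⬛
❓❓⬛⬜⬜⬜⬜📦⬛
❓❓⬛⬜⬜⬜⬜⬜⬛
❓❓⬛⬜🔴⬜⬜⬜⬛
❓❓⬛⬜⬜⬜⬜⬜⬛
❓❓⬛⬜⬜⬜⬜❓❓
❓❓❓❓❓❓❓❓❓
❓❓❓❓❓❓❓❓❓

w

❓❓❓⬛⬛⬛⬜⬛⬛
❓❓❓⬛⬛⬛⬜⬛⬛
❓❓⬛⬛⬜⬜⬜⬜📦
❓❓⬛⬛⬜⬜⬜⬜⬜
❓❓⬛⬛🔴⬜⬜⬜⬜
❓❓⬛⬛⬜⬜⬜⬜⬜
❓❓⬛⬛⬜⬜⬜⬜❓
❓❓❓❓❓❓❓❓❓
❓❓❓❓❓❓❓❓❓

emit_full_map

❓⬛⬛⬛⬜⬛⬛❓
❓⬛⬛⬛⬜⬛⬛⬛
⬛⬛⬜⬜⬜⬜📦⬛
⬛⬛⬜⬜⬜⬜⬜⬛
⬛⬛🔴⬜⬜⬜⬜⬛
⬛⬛⬜⬜⬜⬜⬜⬛
⬛⬛⬜⬜⬜⬜❓❓

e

❓❓⬛⬛⬛⬜⬛⬛❓
❓❓⬛⬛⬛⬜⬛⬛⬛
❓⬛⬛⬜⬜⬜⬜📦⬛
❓⬛⬛⬜⬜⬜⬜⬜⬛
❓⬛⬛⬜🔴⬜⬜⬜⬛
❓⬛⬛⬜⬜⬜⬜⬜⬛
❓⬛⬛⬜⬜⬜⬜❓❓
❓❓❓❓❓❓❓❓❓
❓❓❓❓❓❓❓❓❓

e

❓⬛⬛⬛⬜⬛⬛❓❓
❓⬛⬛⬛⬜⬛⬛⬛❓
⬛⬛⬜⬜⬜⬜📦⬛❓
⬛⬛⬜⬜⬜⬜⬜⬛❓
⬛⬛⬜⬜🔴⬜⬜⬛❓
⬛⬛⬜⬜⬜⬜⬜⬛❓
⬛⬛⬜⬜⬜⬜⬜❓❓
❓❓❓❓❓❓❓❓❓
❓❓❓❓❓❓❓❓❓

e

⬛⬛⬛⬜⬛⬛❓❓❓
⬛⬛⬛⬜⬛⬛⬛❓❓
⬛⬜⬜⬜⬜📦⬛❓❓
⬛⬜⬜⬜⬜⬜⬛❓❓
⬛⬜⬜⬜🔴⬜⬛❓❓
⬛⬜⬜⬜⬜⬜⬛❓❓
⬛⬜⬜⬜⬜⬜⬛❓❓
❓❓❓❓❓❓❓❓❓
❓❓❓❓❓❓❓❓❓

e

⬛⬛⬜⬛⬛❓❓❓❓
⬛⬛⬜⬛⬛⬛❓❓❓
⬜⬜⬜⬜📦⬛⬛❓❓
⬜⬜⬜⬜⬜⬛⬛❓❓
⬜⬜⬜⬜🔴⬛⬛❓❓
⬜⬜⬜⬜⬜⬛⬛❓❓
⬜⬜⬜⬜⬜⬛⬛❓❓
❓❓❓❓❓❓❓❓❓
❓❓❓❓❓❓❓❓❓

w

⬛⬛⬛⬜⬛⬛❓❓❓
⬛⬛⬛⬜⬛⬛⬛❓❓
⬛⬜⬜⬜⬜📦⬛⬛❓
⬛⬜⬜⬜⬜⬜⬛⬛❓
⬛⬜⬜⬜🔴⬜⬛⬛❓
⬛⬜⬜⬜⬜⬜⬛⬛❓
⬛⬜⬜⬜⬜⬜⬛⬛❓
❓❓❓❓❓❓❓❓❓
❓❓❓❓❓❓❓❓❓

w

❓⬛⬛⬛⬜⬛⬛❓❓
❓⬛⬛⬛⬜⬛⬛⬛❓
⬛⬛⬜⬜⬜⬜📦⬛⬛
⬛⬛⬜⬜⬜⬜⬜⬛⬛
⬛⬛⬜⬜🔴⬜⬜⬛⬛
⬛⬛⬜⬜⬜⬜⬜⬛⬛
⬛⬛⬜⬜⬜⬜⬜⬛⬛
❓❓❓❓❓❓❓❓❓
❓❓❓❓❓❓❓❓❓

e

⬛⬛⬛⬜⬛⬛❓❓❓
⬛⬛⬛⬜⬛⬛⬛❓❓
⬛⬜⬜⬜⬜📦⬛⬛❓
⬛⬜⬜⬜⬜⬜⬛⬛❓
⬛⬜⬜⬜🔴⬜⬛⬛❓
⬛⬜⬜⬜⬜⬜⬛⬛❓
⬛⬜⬜⬜⬜⬜⬛⬛❓
❓❓❓❓❓❓❓❓❓
❓❓❓❓❓❓❓❓❓

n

❓❓❓❓❓❓❓❓❓
⬛⬛⬛⬜⬛⬛❓❓❓
⬛⬛⬛⬜⬛⬛⬛❓❓
⬛⬜⬜⬜⬜📦⬛⬛❓
⬛⬜⬜⬜🔴⬜⬛⬛❓
⬛⬜⬜⬜⬜⬜⬛⬛❓
⬛⬜⬜⬜⬜⬜⬛⬛❓
⬛⬜⬜⬜⬜⬜⬛⬛❓
❓❓❓❓❓❓❓❓❓

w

❓❓❓❓❓❓❓❓❓
❓⬛⬛⬛⬜⬛⬛❓❓
❓⬛⬛⬛⬜⬛⬛⬛❓
⬛⬛⬜⬜⬜⬜📦⬛⬛
⬛⬛⬜⬜🔴⬜⬜⬛⬛
⬛⬛⬜⬜⬜⬜⬜⬛⬛
⬛⬛⬜⬜⬜⬜⬜⬛⬛
⬛⬛⬜⬜⬜⬜⬜⬛⬛
❓❓❓❓❓❓❓❓❓

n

❓❓❓❓❓❓❓❓❓
❓❓❓❓❓❓❓❓❓
❓⬛⬛⬛⬜⬛⬛❓❓
❓⬛⬛⬛⬜⬛⬛⬛❓
⬛⬛⬜⬜🔴⬜📦⬛⬛
⬛⬛⬜⬜⬜⬜⬜⬛⬛
⬛⬛⬜⬜⬜⬜⬜⬛⬛
⬛⬛⬜⬜⬜⬜⬜⬛⬛
⬛⬛⬜⬜⬜⬜⬜⬛⬛

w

❓❓❓❓❓❓❓❓❓
❓❓❓❓❓❓❓❓❓
❓❓⬛⬛⬛⬜⬛⬛❓
❓❓⬛⬛⬛⬜⬛⬛⬛
❓⬛⬛⬜🔴⬜⬜📦⬛
❓⬛⬛⬜⬜⬜⬜⬜⬛
❓⬛⬛⬜⬜⬜⬜⬜⬛
❓⬛⬛⬜⬜⬜⬜⬜⬛
❓⬛⬛⬜⬜⬜⬜⬜⬛

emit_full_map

❓⬛⬛⬛⬜⬛⬛❓❓
❓⬛⬛⬛⬜⬛⬛⬛❓
⬛⬛⬜🔴⬜⬜📦⬛⬛
⬛⬛⬜⬜⬜⬜⬜⬛⬛
⬛⬛⬜⬜⬜⬜⬜⬛⬛
⬛⬛⬜⬜⬜⬜⬜⬛⬛
⬛⬛⬜⬜⬜⬜⬜⬛⬛
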